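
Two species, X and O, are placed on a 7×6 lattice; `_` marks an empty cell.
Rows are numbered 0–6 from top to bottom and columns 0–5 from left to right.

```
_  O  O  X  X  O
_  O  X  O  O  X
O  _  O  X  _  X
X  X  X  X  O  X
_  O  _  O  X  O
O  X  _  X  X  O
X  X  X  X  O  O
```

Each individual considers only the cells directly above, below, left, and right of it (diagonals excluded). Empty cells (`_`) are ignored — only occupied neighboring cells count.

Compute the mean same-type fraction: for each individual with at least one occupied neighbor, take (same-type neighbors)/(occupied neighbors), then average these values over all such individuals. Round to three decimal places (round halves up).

(0,1)O 2/2
(0,2)O 1/3
(0,3)X 1/3
(0,4)X 1/3
(0,5)O 0/2
(1,1)O 1/2
(1,2)X 0/4
(1,3)O 1/4
(1,4)O 1/3
(1,5)X 1/3
(2,0)O 0/1
(2,2)O 0/3
(2,3)X 1/3
(2,5)X 2/2
(3,0)X 1/2
(3,1)X 2/3
(3,2)X 2/3
(3,3)X 2/4
(3,4)O 0/3
(3,5)X 1/3
(4,1)O 0/2
(4,3)O 0/3
(4,4)X 1/4
(4,5)O 1/3
(5,0)O 0/2
(5,1)X 1/3
(5,3)X 2/3
(5,4)X 2/4
(5,5)O 2/3
(6,0)X 1/2
(6,1)X 3/3
(6,2)X 2/2
(6,3)X 2/3
(6,4)O 1/3
(6,5)O 2/2
Sum over 35 individuals: 2/2 + 1/3 + 1/3 + 1/3 + 0/2 + 1/2 + 0/4 + 1/4 + 1/3 + 1/3 + 0/1 + 0/3 + 1/3 + 2/2 + 1/2 + 2/3 + 2/3 + 2/4 + 0/3 + 1/3 + 0/2 + 0/3 + 1/4 + 1/3 + 0/2 + 1/3 + 2/3 + 2/4 + 2/3 + 1/2 + 3/3 + 2/2 + 2/3 + 1/3 + 2/2 = 44/3; mean = 44/3 ÷ 35 = 44/105 = 0.419047… → 0.419.

0.419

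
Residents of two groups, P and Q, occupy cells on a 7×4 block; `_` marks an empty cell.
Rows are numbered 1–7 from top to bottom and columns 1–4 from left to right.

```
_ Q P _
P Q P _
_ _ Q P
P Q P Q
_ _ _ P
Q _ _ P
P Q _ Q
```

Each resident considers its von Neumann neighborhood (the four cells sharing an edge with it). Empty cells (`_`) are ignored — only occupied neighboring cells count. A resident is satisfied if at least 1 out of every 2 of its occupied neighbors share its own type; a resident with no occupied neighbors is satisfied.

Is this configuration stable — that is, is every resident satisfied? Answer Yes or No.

(1,2)Q 1/2 satisfied
(1,3)P 1/2 satisfied
(2,1)P 0/1 not
(2,2)Q 1/3 not
(2,3)P 1/3 not
(3,3)Q 0/3 not
(3,4)P 0/2 not
(4,1)P 0/1 not
(4,2)Q 0/2 not
(4,3)P 0/3 not
(4,4)Q 0/3 not
(5,4)P 1/2 satisfied
(6,1)Q 0/1 not
(6,4)P 1/2 satisfied
(7,1)P 0/2 not
(7,2)Q 0/1 not
(7,4)Q 0/1 not
For instance (2,1) has only 0/1 same-type neighbors, below 1/2.

No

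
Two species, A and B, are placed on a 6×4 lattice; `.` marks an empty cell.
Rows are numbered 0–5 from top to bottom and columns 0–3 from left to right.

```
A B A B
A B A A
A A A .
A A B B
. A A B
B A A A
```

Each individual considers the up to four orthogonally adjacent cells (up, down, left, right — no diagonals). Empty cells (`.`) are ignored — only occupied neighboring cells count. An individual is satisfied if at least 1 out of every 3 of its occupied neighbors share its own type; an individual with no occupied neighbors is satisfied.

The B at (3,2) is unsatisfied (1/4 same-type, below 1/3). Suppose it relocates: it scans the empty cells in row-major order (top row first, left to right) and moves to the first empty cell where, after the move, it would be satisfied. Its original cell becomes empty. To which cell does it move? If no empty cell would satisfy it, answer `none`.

Vacating (3,2). Empty cells in order:
  (2,3): 1/3 same-type → satisfied — stop here.

(2,3)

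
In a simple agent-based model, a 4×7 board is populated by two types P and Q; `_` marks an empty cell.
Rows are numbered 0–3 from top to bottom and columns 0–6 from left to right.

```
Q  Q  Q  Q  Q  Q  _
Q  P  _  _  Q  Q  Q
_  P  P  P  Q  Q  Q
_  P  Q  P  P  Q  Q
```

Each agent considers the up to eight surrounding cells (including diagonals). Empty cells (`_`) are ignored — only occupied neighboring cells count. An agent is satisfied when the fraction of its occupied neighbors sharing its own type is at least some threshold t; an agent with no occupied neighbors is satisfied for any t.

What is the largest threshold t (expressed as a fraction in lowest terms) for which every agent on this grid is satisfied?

0/1

(0,0)Q 2/3
(0,1)Q 3/4
(0,2)Q 2/3
(0,3)Q 3/3
(0,4)Q 4/4
(0,5)Q 4/4
(1,0)Q 2/4
(1,1)P 2/6
(1,4)Q 6/7
(1,5)Q 7/7
(1,6)Q 4/4
(2,1)P 3/5
(2,2)P 5/6
(2,3)P 3/6
(2,4)Q 4/7
(2,5)Q 7/8
(2,6)Q 5/5
(3,1)P 2/3
(3,2)Q 0/5
(3,3)P 3/5
(3,4)P 2/5
(3,5)Q 4/5
(3,6)Q 3/3
The smallest same-type fraction is 0/5 at (3,2), which reduces to 0/1. Any threshold above that leaves this agent unsatisfied.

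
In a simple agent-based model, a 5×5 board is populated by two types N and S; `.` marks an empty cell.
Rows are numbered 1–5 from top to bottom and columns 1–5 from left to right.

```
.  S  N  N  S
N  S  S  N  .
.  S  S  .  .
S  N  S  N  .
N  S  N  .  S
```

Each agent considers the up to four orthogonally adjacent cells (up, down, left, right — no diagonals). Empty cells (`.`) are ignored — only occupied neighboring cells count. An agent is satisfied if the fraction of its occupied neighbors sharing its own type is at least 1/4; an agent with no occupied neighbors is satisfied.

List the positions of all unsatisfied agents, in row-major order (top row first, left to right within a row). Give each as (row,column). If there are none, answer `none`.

Row 1: (1,2)S 1/2 ✓ · (1,3)N 1/3 ✓ · (1,4)N 2/3 ✓ · (1,5)S 0/1 ✗
Row 2: (2,1)N 0/1 ✗ · (2,2)S 3/4 ✓ · (2,3)S 2/4 ✓ · (2,4)N 1/2 ✓
Row 3: (3,2)S 2/3 ✓ · (3,3)S 3/3 ✓
Row 4: (4,1)S 0/2 ✗ · (4,2)N 0/4 ✗ · (4,3)S 1/4 ✓ · (4,4)N 0/1 ✗
Row 5: (5,1)N 0/2 ✗ · (5,2)S 0/3 ✗ · (5,3)N 0/2 ✗ · (5,5)S 0/0 ✓

(1,5), (2,1), (4,1), (4,2), (4,4), (5,1), (5,2), (5,3)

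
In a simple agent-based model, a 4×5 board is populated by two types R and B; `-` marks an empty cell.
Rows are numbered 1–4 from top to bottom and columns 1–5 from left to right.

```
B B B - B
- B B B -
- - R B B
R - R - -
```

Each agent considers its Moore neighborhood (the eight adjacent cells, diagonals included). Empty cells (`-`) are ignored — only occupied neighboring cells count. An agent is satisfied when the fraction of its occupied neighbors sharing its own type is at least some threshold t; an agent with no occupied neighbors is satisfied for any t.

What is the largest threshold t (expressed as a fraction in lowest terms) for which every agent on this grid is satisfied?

Row 1: (1,1)B 2/2 · (1,2)B 4/4 · (1,3)B 4/4 · (1,5)B 1/1
Row 2: (2,2)B 4/5 · (2,3)B 5/6 · (2,4)B 5/6
Row 3: (3,3)R 1/5 · (3,4)B 3/5 · (3,5)B 2/2
Row 4: (4,1)R — no occupied neighbors · (4,3)R 1/2
The smallest same-type fraction is 1/5 at (3,3), which reduces to 1/5. Any threshold above that leaves this agent unsatisfied.

1/5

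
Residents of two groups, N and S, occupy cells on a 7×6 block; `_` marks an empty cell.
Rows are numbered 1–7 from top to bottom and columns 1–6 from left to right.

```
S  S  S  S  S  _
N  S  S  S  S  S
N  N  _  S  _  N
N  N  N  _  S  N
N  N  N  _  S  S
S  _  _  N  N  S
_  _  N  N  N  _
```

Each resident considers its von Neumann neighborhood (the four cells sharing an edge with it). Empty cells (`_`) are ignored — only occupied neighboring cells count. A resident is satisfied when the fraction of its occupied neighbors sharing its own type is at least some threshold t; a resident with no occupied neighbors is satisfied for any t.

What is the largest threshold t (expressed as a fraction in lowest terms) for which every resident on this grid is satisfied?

(1,1)S 1/2
(1,2)S 3/3
(1,3)S 3/3
(1,4)S 3/3
(1,5)S 2/2
(2,1)N 1/3
(2,2)S 2/4
(2,3)S 3/3
(2,4)S 4/4
(2,5)S 3/3
(2,6)S 1/2
(3,1)N 3/3
(3,2)N 2/3
(3,4)S 1/1
(3,6)N 1/2
(4,1)N 3/3
(4,2)N 4/4
(4,3)N 2/2
(4,5)S 1/2
(4,6)N 1/3
(5,1)N 2/3
(5,2)N 3/3
(5,3)N 2/2
(5,5)S 2/3
(5,6)S 2/3
(6,1)S 0/1
(6,4)N 2/2
(6,5)N 2/4
(6,6)S 1/2
(7,3)N 1/1
(7,4)N 3/3
(7,5)N 2/2
The smallest same-type fraction is 0/1 at (6,1), which reduces to 0/1. Any threshold above that leaves this resident unsatisfied.

0/1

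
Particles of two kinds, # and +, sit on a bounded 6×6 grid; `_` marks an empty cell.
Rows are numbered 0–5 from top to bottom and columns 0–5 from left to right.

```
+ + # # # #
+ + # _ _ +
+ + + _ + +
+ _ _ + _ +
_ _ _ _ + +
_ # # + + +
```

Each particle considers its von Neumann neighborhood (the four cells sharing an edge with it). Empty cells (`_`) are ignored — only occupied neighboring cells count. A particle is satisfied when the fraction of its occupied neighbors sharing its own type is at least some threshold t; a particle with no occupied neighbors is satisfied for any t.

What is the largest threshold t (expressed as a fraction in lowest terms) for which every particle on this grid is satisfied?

Row 0: (0,0)+ 2/2 · (0,1)+ 2/3 · (0,2)# 2/3 · (0,3)# 2/2 · (0,4)# 2/2 · (0,5)# 1/2
Row 1: (1,0)+ 3/3 · (1,1)+ 3/4 · (1,2)# 1/3 · (1,5)+ 1/2
Row 2: (2,0)+ 3/3 · (2,1)+ 3/3 · (2,2)+ 1/2 · (2,4)+ 1/1 · (2,5)+ 3/3
Row 3: (3,0)+ 1/1 · (3,3)+ — no occupied neighbors · (3,5)+ 2/2
Row 4: (4,4)+ 2/2 · (4,5)+ 3/3
Row 5: (5,1)# 1/1 · (5,2)# 1/2 · (5,3)+ 1/2 · (5,4)+ 3/3 · (5,5)+ 2/2
The smallest same-type fraction is 1/3 at (1,2), which reduces to 1/3. Any threshold above that leaves this particle unsatisfied.

1/3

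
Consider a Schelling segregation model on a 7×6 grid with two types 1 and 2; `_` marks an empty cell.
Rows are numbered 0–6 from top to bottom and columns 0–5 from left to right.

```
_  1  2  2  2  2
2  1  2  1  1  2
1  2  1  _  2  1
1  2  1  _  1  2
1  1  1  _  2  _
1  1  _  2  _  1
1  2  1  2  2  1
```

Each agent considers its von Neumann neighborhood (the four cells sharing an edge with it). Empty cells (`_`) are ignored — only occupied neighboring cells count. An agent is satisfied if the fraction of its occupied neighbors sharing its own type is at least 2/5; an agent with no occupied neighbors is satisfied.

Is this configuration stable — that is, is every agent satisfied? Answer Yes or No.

(0,1)1 1/2 satisfied
(0,2)2 2/3 satisfied
(0,3)2 2/3 satisfied
(0,4)2 2/3 satisfied
(0,5)2 2/2 satisfied
(1,0)2 0/2 not
(1,1)1 1/4 not
(1,2)2 1/4 not
(1,3)1 1/3 not
(1,4)1 1/4 not
(1,5)2 1/3 not
(2,0)1 1/3 not
(2,1)2 1/4 not
(2,2)1 1/3 not
(2,4)2 0/3 not
(2,5)1 0/3 not
(3,0)1 2/3 satisfied
(3,1)2 1/4 not
(3,2)1 2/3 satisfied
(3,4)1 0/3 not
(3,5)2 0/2 not
(4,0)1 3/3 satisfied
(4,1)1 3/4 satisfied
(4,2)1 2/2 satisfied
(4,4)2 0/1 not
(5,0)1 3/3 satisfied
(5,1)1 2/3 satisfied
(5,3)2 1/1 satisfied
(5,5)1 1/1 satisfied
(6,0)1 1/2 satisfied
(6,1)2 0/3 not
(6,2)1 0/2 not
(6,3)2 2/3 satisfied
(6,4)2 1/2 satisfied
(6,5)1 1/2 satisfied
For instance (1,0) has only 0/2 same-type neighbors, below 2/5.

No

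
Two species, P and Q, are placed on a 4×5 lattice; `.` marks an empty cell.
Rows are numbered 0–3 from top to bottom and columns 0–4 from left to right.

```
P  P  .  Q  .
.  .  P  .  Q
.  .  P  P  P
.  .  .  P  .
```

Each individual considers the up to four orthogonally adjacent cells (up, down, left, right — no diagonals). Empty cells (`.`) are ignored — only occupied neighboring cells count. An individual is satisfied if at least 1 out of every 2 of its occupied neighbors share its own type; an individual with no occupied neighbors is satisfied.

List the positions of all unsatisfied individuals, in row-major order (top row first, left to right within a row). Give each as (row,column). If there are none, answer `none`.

(1,4)

Row 0: (0,0)P 1/1 ok · (0,1)P 1/1 ok · (0,3)Q 0/0 ok
Row 1: (1,2)P 1/1 ok · (1,4)Q 0/1 unhappy
Row 2: (2,2)P 2/2 ok · (2,3)P 3/3 ok · (2,4)P 1/2 ok
Row 3: (3,3)P 1/1 ok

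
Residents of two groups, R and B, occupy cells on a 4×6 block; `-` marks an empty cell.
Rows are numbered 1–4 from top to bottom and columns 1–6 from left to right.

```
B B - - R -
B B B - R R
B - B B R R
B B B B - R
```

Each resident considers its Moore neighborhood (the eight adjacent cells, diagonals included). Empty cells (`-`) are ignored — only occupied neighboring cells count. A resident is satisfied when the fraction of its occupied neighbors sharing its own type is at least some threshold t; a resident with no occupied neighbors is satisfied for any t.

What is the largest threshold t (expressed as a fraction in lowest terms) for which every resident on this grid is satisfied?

2/3

Row 1: (1,1)B 3/3 · (1,2)B 4/4 · (1,5)R 2/2
Row 2: (2,1)B 4/4 · (2,2)B 6/6 · (2,3)B 4/4 · (2,5)R 4/5 · (2,6)R 4/4
Row 3: (3,1)B 4/4 · (3,3)B 6/6 · (3,4)B 4/6 · (3,5)R 4/6 · (3,6)R 4/4
Row 4: (4,1)B 2/2 · (4,2)B 4/4 · (4,3)B 4/4 · (4,4)B 3/4 · (4,6)R 2/2
The smallest same-type fraction is 4/6 at (3,4), which reduces to 2/3. Any threshold above that leaves this resident unsatisfied.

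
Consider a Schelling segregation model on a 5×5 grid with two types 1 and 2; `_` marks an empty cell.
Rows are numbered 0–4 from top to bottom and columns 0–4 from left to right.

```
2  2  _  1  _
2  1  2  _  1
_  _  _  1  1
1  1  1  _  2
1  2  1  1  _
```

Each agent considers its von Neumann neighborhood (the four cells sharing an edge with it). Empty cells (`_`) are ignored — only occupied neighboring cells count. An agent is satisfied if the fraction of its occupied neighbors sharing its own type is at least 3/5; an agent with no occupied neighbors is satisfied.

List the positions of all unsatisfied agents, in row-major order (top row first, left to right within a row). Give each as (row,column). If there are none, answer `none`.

(0,0)2 2/2 ✓
(0,1)2 1/2 ✗
(0,3)1 0/0 ✓
(1,0)2 1/2 ✗
(1,1)1 0/3 ✗
(1,2)2 0/1 ✗
(1,4)1 1/1 ✓
(2,3)1 1/1 ✓
(2,4)1 2/3 ✓
(3,0)1 2/2 ✓
(3,1)1 2/3 ✓
(3,2)1 2/2 ✓
(3,4)2 0/1 ✗
(4,0)1 1/2 ✗
(4,1)2 0/3 ✗
(4,2)1 2/3 ✓
(4,3)1 1/1 ✓

(0,1), (1,0), (1,1), (1,2), (3,4), (4,0), (4,1)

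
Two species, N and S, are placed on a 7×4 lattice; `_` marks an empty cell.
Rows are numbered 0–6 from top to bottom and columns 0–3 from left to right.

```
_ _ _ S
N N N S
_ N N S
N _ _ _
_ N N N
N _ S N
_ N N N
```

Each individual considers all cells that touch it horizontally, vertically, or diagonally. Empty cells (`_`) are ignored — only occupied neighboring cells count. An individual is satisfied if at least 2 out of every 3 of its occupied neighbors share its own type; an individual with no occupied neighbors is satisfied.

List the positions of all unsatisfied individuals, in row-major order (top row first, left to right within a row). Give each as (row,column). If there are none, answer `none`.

(0,3), (1,2), (1,3), (2,2), (2,3), (5,2)

(0,3)S 1/2 not
(1,0)N 2/2 satisfied
(1,1)N 4/4 satisfied
(1,2)N 3/6 not
(1,3)S 2/4 not
(2,1)N 5/5 satisfied
(2,2)N 3/5 not
(2,3)S 1/3 not
(3,0)N 2/2 satisfied
(4,1)N 3/4 satisfied
(4,2)N 3/4 satisfied
(4,3)N 2/3 satisfied
(5,0)N 2/2 satisfied
(5,2)S 0/7 not
(5,3)N 4/5 satisfied
(6,1)N 2/3 satisfied
(6,2)N 3/4 satisfied
(6,3)N 2/3 satisfied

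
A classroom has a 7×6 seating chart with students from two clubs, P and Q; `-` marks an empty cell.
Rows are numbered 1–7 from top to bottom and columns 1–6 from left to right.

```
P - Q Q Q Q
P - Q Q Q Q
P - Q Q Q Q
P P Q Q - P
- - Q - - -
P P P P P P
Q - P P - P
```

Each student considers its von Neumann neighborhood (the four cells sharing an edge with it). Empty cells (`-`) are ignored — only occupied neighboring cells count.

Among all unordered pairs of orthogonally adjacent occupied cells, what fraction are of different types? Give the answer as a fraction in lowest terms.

Scan each occupied cell's neighbors to the right and below so each pair is counted once.
Row 1: P(1,1)–P(2,1)= Q(1,3)–Q(1,4)= Q(1,3)–Q(2,3)= Q(1,4)–Q(1,5)= Q(1,4)–Q(2,4)= Q(1,5)–Q(1,6)= Q(1,5)–Q(2,5)= Q(1,6)–Q(2,6)=  → 0/8 unlike.
Row 2: P(2,1)–P(3,1)= Q(2,3)–Q(2,4)= Q(2,3)–Q(3,3)= Q(2,4)–Q(2,5)= Q(2,4)–Q(3,4)= Q(2,5)–Q(2,6)= Q(2,5)–Q(3,5)= Q(2,6)–Q(3,6)=  → 0/8 unlike.
Row 3: P(3,1)–P(4,1)= Q(3,3)–Q(3,4)= Q(3,3)–Q(4,3)= Q(3,4)–Q(3,5)= Q(3,4)–Q(4,4)= Q(3,5)–Q(3,6)= Q(3,6)–P(4,6)≠  → 1/7 unlike.
Row 4: P(4,1)–P(4,2)= P(4,2)–Q(4,3)≠ Q(4,3)–Q(4,4)= Q(4,3)–Q(5,3)=  → 1/4 unlike.
Row 5: Q(5,3)–P(6,3)≠  → 1/1 unlike.
Row 6: P(6,1)–P(6,2)= P(6,1)–Q(7,1)≠ P(6,2)–P(6,3)= P(6,3)–P(6,4)= P(6,3)–P(7,3)= P(6,4)–P(6,5)= P(6,4)–P(7,4)= P(6,5)–P(6,6)= P(6,6)–P(7,6)=  → 1/9 unlike.
Row 7: P(7,3)–P(7,4)=  → 0/1 unlike.
Total adjacent occupied pairs: 38; unlike-type pairs: 4.
4/38 reduces to 2/19.

2/19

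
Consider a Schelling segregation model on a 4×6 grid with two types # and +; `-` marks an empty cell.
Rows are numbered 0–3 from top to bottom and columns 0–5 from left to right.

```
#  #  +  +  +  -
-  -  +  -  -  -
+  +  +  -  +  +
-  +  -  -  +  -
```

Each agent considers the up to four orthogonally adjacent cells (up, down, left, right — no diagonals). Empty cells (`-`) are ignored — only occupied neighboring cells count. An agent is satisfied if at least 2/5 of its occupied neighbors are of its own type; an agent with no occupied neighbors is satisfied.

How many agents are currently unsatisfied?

0

(0,0)# 1/1 satisfied
(0,1)# 1/2 satisfied
(0,2)+ 2/3 satisfied
(0,3)+ 2/2 satisfied
(0,4)+ 1/1 satisfied
(1,2)+ 2/2 satisfied
(2,0)+ 1/1 satisfied
(2,1)+ 3/3 satisfied
(2,2)+ 2/2 satisfied
(2,4)+ 2/2 satisfied
(2,5)+ 1/1 satisfied
(3,1)+ 1/1 satisfied
(3,4)+ 1/1 satisfied
Every one meets the threshold.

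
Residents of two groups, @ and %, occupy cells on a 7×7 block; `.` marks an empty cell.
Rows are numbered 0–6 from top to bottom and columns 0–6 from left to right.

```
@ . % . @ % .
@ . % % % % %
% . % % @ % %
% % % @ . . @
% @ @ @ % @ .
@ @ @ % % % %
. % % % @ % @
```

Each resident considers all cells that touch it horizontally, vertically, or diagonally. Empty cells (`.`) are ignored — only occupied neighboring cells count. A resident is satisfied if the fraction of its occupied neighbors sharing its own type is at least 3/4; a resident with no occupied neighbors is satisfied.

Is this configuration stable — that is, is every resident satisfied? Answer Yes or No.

Row 0: (0,0)@ 1/1 satisfied · (0,2)% 2/2 satisfied · (0,4)@ 0/4 not · (0,5)% 3/4 satisfied
Row 1: (1,0)@ 1/2 not · (1,2)% 4/4 satisfied · (1,3)% 5/7 not · (1,4)% 5/7 not · (1,5)% 5/7 not · (1,6)% 4/4 satisfied
Row 2: (2,0)% 2/3 not · (2,2)% 5/6 satisfied · (2,3)% 5/7 not · (2,4)@ 1/6 not · (2,5)% 4/6 not · (2,6)% 3/4 satisfied
Row 3: (3,0)% 3/4 satisfied · (3,1)% 5/7 not · (3,2)% 3/7 not · (3,3)@ 3/7 not · (3,6)@ 1/3 not
Row 4: (4,0)% 2/5 not · (4,1)@ 4/8 not · (4,2)@ 5/8 not · (4,3)@ 3/7 not · (4,4)% 3/6 not · (4,5)@ 1/5 not
Row 5: (5,0)@ 2/4 not · (5,1)@ 4/7 not · (5,2)@ 4/8 not · (5,3)% 4/8 not · (5,4)% 5/8 not · (5,5)% 4/7 not · (5,6)% 2/4 not
Row 6: (6,1)% 1/4 not · (6,2)% 3/5 not · (6,3)% 3/5 not · (6,4)@ 0/5 not · (6,5)% 3/5 not · (6,6)@ 0/3 not
For instance (0,4) has only 0/4 same-type neighbors, below 3/4.

No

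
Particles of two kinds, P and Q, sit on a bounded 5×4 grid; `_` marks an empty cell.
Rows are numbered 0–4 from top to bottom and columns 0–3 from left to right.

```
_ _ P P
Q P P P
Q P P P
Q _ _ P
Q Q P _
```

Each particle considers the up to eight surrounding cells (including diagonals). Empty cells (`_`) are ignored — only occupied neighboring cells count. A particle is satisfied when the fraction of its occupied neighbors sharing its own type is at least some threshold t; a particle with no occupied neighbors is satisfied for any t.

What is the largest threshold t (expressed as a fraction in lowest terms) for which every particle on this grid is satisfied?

1/3

(0,2)P 4/4
(0,3)P 3/3
(1,0)Q 1/3
(1,1)P 4/6
(1,2)P 7/7
(1,3)P 5/5
(2,0)Q 2/4
(2,1)P 3/6
(2,2)P 6/6
(2,3)P 4/4
(3,0)Q 3/4
(3,3)P 3/3
(4,0)Q 2/2
(4,1)Q 2/3
(4,2)P 1/2
The smallest same-type fraction is 1/3 at (1,0), which reduces to 1/3. Any threshold above that leaves this particle unsatisfied.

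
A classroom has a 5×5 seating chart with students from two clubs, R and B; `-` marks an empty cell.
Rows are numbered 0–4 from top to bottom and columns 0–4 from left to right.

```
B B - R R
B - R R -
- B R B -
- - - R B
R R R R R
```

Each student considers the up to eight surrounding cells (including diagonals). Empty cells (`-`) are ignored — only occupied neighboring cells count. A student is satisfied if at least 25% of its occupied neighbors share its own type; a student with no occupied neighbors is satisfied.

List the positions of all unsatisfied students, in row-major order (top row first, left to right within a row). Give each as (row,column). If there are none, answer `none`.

(2,3)

Row 0: (0,0)B 2/2 ok · (0,1)B 2/3 ok · (0,3)R 3/3 ok · (0,4)R 2/2 ok
Row 1: (1,0)B 3/3 ok · (1,2)R 3/6 ok · (1,3)R 4/5 ok
Row 2: (2,1)B 1/3 ok · (2,2)R 3/5 ok · (2,3)B 1/5 unhappy
Row 3: (3,3)R 4/6 ok · (3,4)B 1/4 ok
Row 4: (4,0)R 1/1 ok · (4,1)R 2/2 ok · (4,2)R 3/3 ok · (4,3)R 3/4 ok · (4,4)R 2/3 ok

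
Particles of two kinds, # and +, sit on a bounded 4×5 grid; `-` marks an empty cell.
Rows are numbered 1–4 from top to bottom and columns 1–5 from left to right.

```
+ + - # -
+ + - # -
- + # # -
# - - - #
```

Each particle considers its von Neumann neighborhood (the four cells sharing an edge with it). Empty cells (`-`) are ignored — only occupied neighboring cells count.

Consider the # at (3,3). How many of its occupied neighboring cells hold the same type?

1

Occupied neighbors of (3,3): (3,2)=+, (3,4)=#.
Same type (#): 1 of 2.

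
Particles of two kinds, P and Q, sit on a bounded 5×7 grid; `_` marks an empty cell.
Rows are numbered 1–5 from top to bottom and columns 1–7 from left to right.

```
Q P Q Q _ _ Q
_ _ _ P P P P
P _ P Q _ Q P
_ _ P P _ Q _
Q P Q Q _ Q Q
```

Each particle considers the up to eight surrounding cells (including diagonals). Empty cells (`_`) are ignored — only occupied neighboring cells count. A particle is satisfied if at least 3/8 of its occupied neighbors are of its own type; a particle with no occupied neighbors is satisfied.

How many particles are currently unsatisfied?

11

(1,1)Q 0/1 unhappy
(1,2)P 0/2 unhappy
(1,3)Q 1/3 unhappy
(1,4)Q 1/3 unhappy
(1,7)Q 0/2 unhappy
(2,4)P 2/5 ok
(2,5)P 2/5 ok
(2,6)P 3/5 ok
(2,7)P 2/4 ok
(3,1)P 0/0 ok
(3,3)P 3/4 ok
(3,4)Q 0/5 unhappy
(3,6)Q 1/5 unhappy
(3,7)P 2/4 ok
(4,3)P 3/6 ok
(4,4)P 2/5 ok
(4,6)Q 3/4 ok
(5,1)Q 0/1 unhappy
(5,2)P 1/3 unhappy
(5,3)Q 1/4 unhappy
(5,4)Q 1/3 unhappy
(5,6)Q 2/2 ok
(5,7)Q 2/2 ok
Unsatisfied: (1,1), (1,2), (1,3), (1,4), (1,7), (3,4), (3,6), (5,1), (5,2), (5,3), (5,4) — 11 in total.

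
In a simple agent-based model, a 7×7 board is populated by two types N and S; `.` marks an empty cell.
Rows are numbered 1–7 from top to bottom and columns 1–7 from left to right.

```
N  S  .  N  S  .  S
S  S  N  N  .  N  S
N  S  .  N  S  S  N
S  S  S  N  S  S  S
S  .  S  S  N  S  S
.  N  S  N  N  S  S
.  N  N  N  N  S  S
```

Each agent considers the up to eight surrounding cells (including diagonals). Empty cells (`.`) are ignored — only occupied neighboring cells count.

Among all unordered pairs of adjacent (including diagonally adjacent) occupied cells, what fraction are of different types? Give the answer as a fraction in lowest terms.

Scan each occupied cell's neighbors to the right and below (and the two forward diagonals) so each pair is counted once.
Row 1: N(1,1)–S(1,2)≠ N(1,1)–S(2,1)≠ N(1,1)–S(2,2)≠ S(1,2)–S(2,2)= S(1,2)–N(2,3)≠ S(1,2)–S(2,1)= N(1,4)–S(1,5)≠ N(1,4)–N(2,4)= N(1,4)–N(2,3)= S(1,5)–N(2,6)≠ S(1,5)–N(2,4)≠ S(1,7)–S(2,7)= S(1,7)–N(2,6)≠  → 8/13 unlike.
Row 2: S(2,1)–S(2,2)= S(2,1)–N(3,1)≠ S(2,1)–S(3,2)= S(2,2)–N(2,3)≠ S(2,2)–S(3,2)= S(2,2)–N(3,1)≠ N(2,3)–N(2,4)= N(2,3)–N(3,4)= N(2,3)–S(3,2)≠ N(2,4)–N(3,4)= N(2,4)–S(3,5)≠ N(2,6)–S(2,7)≠ N(2,6)–S(3,6)≠ N(2,6)–N(3,7)= N(2,6)–S(3,5)≠ S(2,7)–N(3,7)≠ S(2,7)–S(3,6)=  → 9/17 unlike.
Row 3: N(3,1)–S(3,2)≠ N(3,1)–S(4,1)≠ N(3,1)–S(4,2)≠ S(3,2)–S(4,2)= S(3,2)–S(4,3)= S(3,2)–S(4,1)= N(3,4)–S(3,5)≠ N(3,4)–N(4,4)= N(3,4)–S(4,5)≠ N(3,4)–S(4,3)≠ S(3,5)–S(3,6)= S(3,5)–S(4,5)= S(3,5)–S(4,6)= S(3,5)–N(4,4)≠ S(3,6)–N(3,7)≠ S(3,6)–S(4,6)= S(3,6)–S(4,7)= S(3,6)–S(4,5)= N(3,7)–S(4,7)≠ N(3,7)–S(4,6)≠  → 10/20 unlike.
Row 4: S(4,1)–S(4,2)= S(4,1)–S(5,1)= S(4,2)–S(4,3)= S(4,2)–S(5,3)= S(4,2)–S(5,1)= S(4,3)–N(4,4)≠ S(4,3)–S(5,3)= S(4,3)–S(5,4)= N(4,4)–S(4,5)≠ N(4,4)–S(5,4)≠ N(4,4)–N(5,5)= N(4,4)–S(5,3)≠ S(4,5)–S(4,6)= S(4,5)–N(5,5)≠ S(4,5)–S(5,6)= S(4,5)–S(5,4)= S(4,6)–S(4,7)= S(4,6)–S(5,6)= S(4,6)–S(5,7)= S(4,6)–N(5,5)≠ S(4,7)–S(5,7)= S(4,7)–S(5,6)=  → 6/22 unlike.
Row 5: S(5,1)–N(6,2)≠ S(5,3)–S(5,4)= S(5,3)–S(6,3)= S(5,3)–N(6,4)≠ S(5,3)–N(6,2)≠ S(5,4)–N(5,5)≠ S(5,4)–N(6,4)≠ S(5,4)–N(6,5)≠ S(5,4)–S(6,3)= N(5,5)–S(5,6)≠ N(5,5)–N(6,5)= N(5,5)–S(6,6)≠ N(5,5)–N(6,4)= S(5,6)–S(5,7)= S(5,6)–S(6,6)= S(5,6)–S(6,7)= S(5,6)–N(6,5)≠ S(5,7)–S(6,7)= S(5,7)–S(6,6)=  → 9/19 unlike.
Row 6: N(6,2)–S(6,3)≠ N(6,2)–N(7,2)= N(6,2)–N(7,3)= S(6,3)–N(6,4)≠ S(6,3)–N(7,3)≠ S(6,3)–N(7,4)≠ S(6,3)–N(7,2)≠ N(6,4)–N(6,5)= N(6,4)–N(7,4)= N(6,4)–N(7,5)= N(6,4)–N(7,3)= N(6,5)–S(6,6)≠ N(6,5)–N(7,5)= N(6,5)–S(7,6)≠ N(6,5)–N(7,4)= S(6,6)–S(6,7)= S(6,6)–S(7,6)= S(6,6)–S(7,7)= S(6,6)–N(7,5)≠ S(6,7)–S(7,7)= S(6,7)–S(7,6)=  → 8/21 unlike.
Row 7: N(7,2)–N(7,3)= N(7,3)–N(7,4)= N(7,4)–N(7,5)= N(7,5)–S(7,6)≠ S(7,6)–S(7,7)=  → 1/5 unlike.
Total adjacent occupied pairs: 117; unlike-type pairs: 51.
51/117 reduces to 17/39.

17/39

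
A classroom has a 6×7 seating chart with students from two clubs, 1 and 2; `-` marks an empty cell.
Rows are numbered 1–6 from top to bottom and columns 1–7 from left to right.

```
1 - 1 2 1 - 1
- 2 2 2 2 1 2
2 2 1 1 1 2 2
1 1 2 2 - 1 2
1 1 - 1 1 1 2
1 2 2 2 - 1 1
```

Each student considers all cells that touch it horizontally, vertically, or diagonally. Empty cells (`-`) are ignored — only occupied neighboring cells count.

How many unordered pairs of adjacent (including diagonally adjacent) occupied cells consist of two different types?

52

Scan each occupied cell's neighbors to the right and below (and the two forward diagonals) so each pair is counted once.
From row 1: 9 unlike of 14 pairs (running 9/14).
From row 2: 12 unlike of 22 pairs (running 21/36).
From row 3: 13 unlike of 22 pairs (running 34/58).
From row 4: 8 unlike of 17 pairs (running 42/75).
From row 5: 9 unlike of 17 pairs (running 51/92).
From row 6: 1 unlike of 4 pairs (running 52/96).
Total adjacent occupied pairs: 96; unlike-type pairs: 52.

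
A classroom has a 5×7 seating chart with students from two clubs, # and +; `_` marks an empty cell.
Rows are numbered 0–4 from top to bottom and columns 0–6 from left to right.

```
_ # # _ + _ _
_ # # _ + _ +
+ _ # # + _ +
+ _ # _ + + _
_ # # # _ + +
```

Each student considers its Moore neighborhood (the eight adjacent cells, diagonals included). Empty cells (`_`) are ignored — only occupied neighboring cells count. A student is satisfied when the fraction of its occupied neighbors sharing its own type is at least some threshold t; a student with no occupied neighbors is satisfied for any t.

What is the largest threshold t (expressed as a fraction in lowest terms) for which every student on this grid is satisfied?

1/2

Row 0: (0,1)# 3/3 · (0,2)# 3/3 · (0,4)+ 1/1
Row 1: (1,1)# 4/5 · (1,2)# 5/5 · (1,4)+ 2/3 · (1,6)+ 1/1
Row 2: (2,0)+ 1/2 · (2,2)# 4/4 · (2,3)# 3/6 · (2,4)+ 3/4 · (2,6)+ 2/2
Row 3: (3,0)+ 1/2 · (3,2)# 5/5 · (3,4)+ 3/5 · (3,5)+ 5/5
Row 4: (4,1)# 2/3 · (4,2)# 3/3 · (4,3)# 2/3 · (4,5)+ 3/3 · (4,6)+ 2/2
The smallest same-type fraction is 1/2 at (2,0), which reduces to 1/2. Any threshold above that leaves this student unsatisfied.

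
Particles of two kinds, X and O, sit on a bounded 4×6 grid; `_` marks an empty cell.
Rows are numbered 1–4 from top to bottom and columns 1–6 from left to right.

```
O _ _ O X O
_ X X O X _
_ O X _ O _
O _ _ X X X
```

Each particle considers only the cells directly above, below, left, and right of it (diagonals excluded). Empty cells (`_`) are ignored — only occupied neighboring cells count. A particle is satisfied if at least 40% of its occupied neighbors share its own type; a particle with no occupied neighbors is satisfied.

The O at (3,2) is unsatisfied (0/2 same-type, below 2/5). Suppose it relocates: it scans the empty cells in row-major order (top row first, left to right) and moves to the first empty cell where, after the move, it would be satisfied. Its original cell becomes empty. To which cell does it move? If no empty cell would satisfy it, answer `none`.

(1,2)

Vacating (3,2). Empty cells in order:
  (1,2): 1/2 same-type → satisfied — stop here.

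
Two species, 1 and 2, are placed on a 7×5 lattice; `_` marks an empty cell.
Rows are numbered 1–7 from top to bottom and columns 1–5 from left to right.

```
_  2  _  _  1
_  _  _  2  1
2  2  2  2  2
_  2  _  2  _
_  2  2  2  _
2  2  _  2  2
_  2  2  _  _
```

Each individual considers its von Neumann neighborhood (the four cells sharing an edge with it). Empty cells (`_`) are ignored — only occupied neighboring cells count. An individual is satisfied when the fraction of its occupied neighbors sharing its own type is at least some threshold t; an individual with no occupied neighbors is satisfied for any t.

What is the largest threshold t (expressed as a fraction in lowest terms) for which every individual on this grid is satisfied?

Row 1: (1,2)2 — no occupied neighbors · (1,5)1 1/1
Row 2: (2,4)2 1/2 · (2,5)1 1/3
Row 3: (3,1)2 1/1 · (3,2)2 3/3 · (3,3)2 2/2 · (3,4)2 4/4 · (3,5)2 1/2
Row 4: (4,2)2 2/2 · (4,4)2 2/2
Row 5: (5,2)2 3/3 · (5,3)2 2/2 · (5,4)2 3/3
Row 6: (6,1)2 1/1 · (6,2)2 3/3 · (6,4)2 2/2 · (6,5)2 1/1
Row 7: (7,2)2 2/2 · (7,3)2 1/1
The smallest same-type fraction is 1/3 at (2,5), which reduces to 1/3. Any threshold above that leaves this individual unsatisfied.

1/3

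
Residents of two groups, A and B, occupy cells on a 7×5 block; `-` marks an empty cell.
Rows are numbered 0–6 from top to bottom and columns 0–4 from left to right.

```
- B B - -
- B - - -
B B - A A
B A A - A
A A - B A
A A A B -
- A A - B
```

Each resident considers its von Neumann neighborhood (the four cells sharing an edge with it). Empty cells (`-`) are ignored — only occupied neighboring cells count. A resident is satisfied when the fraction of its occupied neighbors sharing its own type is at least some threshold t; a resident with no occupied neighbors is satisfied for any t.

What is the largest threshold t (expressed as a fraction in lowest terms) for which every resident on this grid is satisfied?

1/3

Row 0: (0,1)B 2/2 · (0,2)B 1/1
Row 1: (1,1)B 2/2
Row 2: (2,0)B 2/2 · (2,1)B 2/3 · (2,3)A 1/1 · (2,4)A 2/2
Row 3: (3,0)B 1/3 · (3,1)A 2/4 · (3,2)A 1/1 · (3,4)A 2/2
Row 4: (4,0)A 2/3 · (4,1)A 3/3 · (4,3)B 1/2 · (4,4)A 1/2
Row 5: (5,0)A 2/2 · (5,1)A 4/4 · (5,2)A 2/3 · (5,3)B 1/2
Row 6: (6,1)A 2/2 · (6,2)A 2/2 · (6,4)B — no occupied neighbors
The smallest same-type fraction is 1/3 at (3,0), which reduces to 1/3. Any threshold above that leaves this resident unsatisfied.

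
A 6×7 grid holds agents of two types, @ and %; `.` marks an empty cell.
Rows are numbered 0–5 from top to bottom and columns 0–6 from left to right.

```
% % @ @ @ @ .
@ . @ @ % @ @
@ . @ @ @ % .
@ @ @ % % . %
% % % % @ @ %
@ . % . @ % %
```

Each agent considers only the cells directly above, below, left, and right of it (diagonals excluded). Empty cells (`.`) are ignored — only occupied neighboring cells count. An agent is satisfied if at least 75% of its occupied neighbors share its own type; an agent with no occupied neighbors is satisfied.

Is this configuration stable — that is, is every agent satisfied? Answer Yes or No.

Row 0: (0,0)% 1/2 ✗ · (0,1)% 1/2 ✗ · (0,2)@ 2/3 ✗ · (0,3)@ 3/3 ✓ · (0,4)@ 2/3 ✗ · (0,5)@ 2/2 ✓
Row 1: (1,0)@ 1/2 ✗ · (1,2)@ 3/3 ✓ · (1,3)@ 3/4 ✓ · (1,4)% 0/4 ✗ · (1,5)@ 2/4 ✗ · (1,6)@ 1/1 ✓
Row 2: (2,0)@ 2/2 ✓ · (2,2)@ 3/3 ✓ · (2,3)@ 3/4 ✓ · (2,4)@ 1/4 ✗ · (2,5)% 0/2 ✗
Row 3: (3,0)@ 2/3 ✗ · (3,1)@ 2/3 ✗ · (3,2)@ 2/4 ✗ · (3,3)% 2/4 ✗ · (3,4)% 1/3 ✗ · (3,6)% 1/1 ✓
Row 4: (4,0)% 1/3 ✗ · (4,1)% 2/3 ✗ · (4,2)% 3/4 ✓ · (4,3)% 2/3 ✗ · (4,4)@ 2/4 ✗ · (4,5)@ 1/3 ✗ · (4,6)% 2/3 ✗
Row 5: (5,0)@ 0/1 ✗ · (5,2)% 1/1 ✓ · (5,4)@ 1/2 ✗ · (5,5)% 1/3 ✗ · (5,6)% 2/2 ✓
For instance (0,0) has only 1/2 same-type neighbors, below 3/4.

No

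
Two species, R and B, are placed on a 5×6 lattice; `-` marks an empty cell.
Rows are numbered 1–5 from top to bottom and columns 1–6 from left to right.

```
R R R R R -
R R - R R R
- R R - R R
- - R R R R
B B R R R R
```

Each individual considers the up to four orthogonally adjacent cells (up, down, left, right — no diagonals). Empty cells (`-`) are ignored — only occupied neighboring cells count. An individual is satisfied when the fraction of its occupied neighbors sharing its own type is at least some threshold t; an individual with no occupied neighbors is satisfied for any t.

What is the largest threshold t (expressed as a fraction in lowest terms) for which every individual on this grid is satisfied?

1/2

(1,1)R 2/2
(1,2)R 3/3
(1,3)R 2/2
(1,4)R 3/3
(1,5)R 2/2
(2,1)R 2/2
(2,2)R 3/3
(2,4)R 2/2
(2,5)R 4/4
(2,6)R 2/2
(3,2)R 2/2
(3,3)R 2/2
(3,5)R 3/3
(3,6)R 3/3
(4,3)R 3/3
(4,4)R 3/3
(4,5)R 4/4
(4,6)R 3/3
(5,1)B 1/1
(5,2)B 1/2
(5,3)R 2/3
(5,4)R 3/3
(5,5)R 3/3
(5,6)R 2/2
The smallest same-type fraction is 1/2 at (5,2), which reduces to 1/2. Any threshold above that leaves this individual unsatisfied.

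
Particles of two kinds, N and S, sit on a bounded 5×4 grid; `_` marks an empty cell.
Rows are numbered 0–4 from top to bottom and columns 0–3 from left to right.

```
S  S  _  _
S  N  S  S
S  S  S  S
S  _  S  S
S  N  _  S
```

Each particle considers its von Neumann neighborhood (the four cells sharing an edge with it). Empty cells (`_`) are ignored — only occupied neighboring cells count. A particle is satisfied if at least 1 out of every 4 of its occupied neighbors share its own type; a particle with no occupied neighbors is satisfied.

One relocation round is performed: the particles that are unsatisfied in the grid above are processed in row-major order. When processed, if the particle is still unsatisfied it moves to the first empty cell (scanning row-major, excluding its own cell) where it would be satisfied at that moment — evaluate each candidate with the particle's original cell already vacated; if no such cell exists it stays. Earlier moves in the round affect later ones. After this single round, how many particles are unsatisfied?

0

Initially unsatisfied (in order): (1,1), (4,1).
  (1,1) → (3,1).
  (4,1): now satisfied by earlier moves; stays.
Resulting grid:
S S _ _
S _ S S
S S S S
S N S S
S N _ S
All satisfied now.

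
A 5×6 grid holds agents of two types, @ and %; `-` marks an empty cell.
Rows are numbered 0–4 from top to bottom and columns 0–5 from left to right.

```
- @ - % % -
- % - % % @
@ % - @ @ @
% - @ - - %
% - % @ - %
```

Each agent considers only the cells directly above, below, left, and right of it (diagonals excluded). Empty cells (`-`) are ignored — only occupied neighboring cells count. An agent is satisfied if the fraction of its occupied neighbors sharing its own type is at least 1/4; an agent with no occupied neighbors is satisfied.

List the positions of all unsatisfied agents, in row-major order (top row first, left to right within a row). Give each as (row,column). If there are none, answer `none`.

(0,1)@ 0/1 unhappy
(0,3)% 2/2 ok
(0,4)% 2/2 ok
(1,1)% 1/2 ok
(1,3)% 2/3 ok
(1,4)% 2/4 ok
(1,5)@ 1/2 ok
(2,0)@ 0/2 unhappy
(2,1)% 1/2 ok
(2,3)@ 1/2 ok
(2,4)@ 2/3 ok
(2,5)@ 2/3 ok
(3,0)% 1/2 ok
(3,2)@ 0/1 unhappy
(3,5)% 1/2 ok
(4,0)% 1/1 ok
(4,2)% 0/2 unhappy
(4,3)@ 0/1 unhappy
(4,5)% 1/1 ok

(0,1), (2,0), (3,2), (4,2), (4,3)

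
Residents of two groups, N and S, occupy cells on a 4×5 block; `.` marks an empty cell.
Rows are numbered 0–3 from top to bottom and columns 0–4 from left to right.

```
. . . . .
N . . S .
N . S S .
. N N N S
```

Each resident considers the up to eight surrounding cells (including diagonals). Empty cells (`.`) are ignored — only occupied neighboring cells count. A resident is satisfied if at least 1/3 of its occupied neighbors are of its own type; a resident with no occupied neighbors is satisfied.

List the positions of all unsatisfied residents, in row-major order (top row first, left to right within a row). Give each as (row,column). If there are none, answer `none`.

(3,3)

Row 1: (1,0)N 1/1 satisfied · (1,3)S 2/2 satisfied
Row 2: (2,0)N 2/2 satisfied · (2,2)S 2/5 satisfied · (2,3)S 3/5 satisfied
Row 3: (3,1)N 2/3 satisfied · (3,2)N 2/4 satisfied · (3,3)N 1/4 not · (3,4)S 1/2 satisfied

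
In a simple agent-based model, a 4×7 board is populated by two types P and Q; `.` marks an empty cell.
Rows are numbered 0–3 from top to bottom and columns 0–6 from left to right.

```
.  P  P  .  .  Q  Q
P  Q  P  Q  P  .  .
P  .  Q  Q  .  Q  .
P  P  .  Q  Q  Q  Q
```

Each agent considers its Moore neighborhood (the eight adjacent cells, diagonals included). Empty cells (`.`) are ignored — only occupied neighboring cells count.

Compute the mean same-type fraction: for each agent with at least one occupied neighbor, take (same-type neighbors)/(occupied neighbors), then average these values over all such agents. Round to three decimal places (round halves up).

Row 0: (0,1)P 3/4 · (0,2)P 2/4 · (0,5)Q 1/2 · (0,6)Q 1/1
Row 1: (1,0)P 2/3 · (1,1)Q 1/6 · (1,2)P 2/6 · (1,3)Q 2/5 · (1,4)P 0/4
Row 2: (2,0)P 3/4 · (2,2)Q 4/6 · (2,3)Q 4/6 · (2,5)Q 3/4
Row 3: (3,0)P 2/2 · (3,1)P 2/3 · (3,3)Q 3/3 · (3,4)Q 4/4 · (3,5)Q 3/3 · (3,6)Q 2/2
Sum over 19 agents: 3/4 + 2/4 + 1/2 + 1/1 + 2/3 + 1/6 + 2/6 + 2/5 + 0/4 + 3/4 + 4/6 + 4/6 + 3/4 + 2/2 + 2/3 + 3/3 + 4/4 + 3/3 + 2/2 = 769/60; mean = 769/60 ÷ 19 = 769/1140 = 0.674561… → 0.675.

0.675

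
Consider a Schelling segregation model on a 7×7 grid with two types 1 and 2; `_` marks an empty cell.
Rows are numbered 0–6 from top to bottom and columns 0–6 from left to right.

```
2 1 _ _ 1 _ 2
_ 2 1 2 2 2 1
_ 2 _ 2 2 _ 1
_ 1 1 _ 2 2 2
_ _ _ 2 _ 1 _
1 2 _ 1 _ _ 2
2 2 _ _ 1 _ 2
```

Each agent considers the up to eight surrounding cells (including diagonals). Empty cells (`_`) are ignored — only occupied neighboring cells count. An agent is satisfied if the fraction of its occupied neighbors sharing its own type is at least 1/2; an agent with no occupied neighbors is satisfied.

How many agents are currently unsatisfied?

(0,0)2 1/2 ok
(0,1)1 1/3 unhappy
(0,4)1 0/3 unhappy
(0,6)2 1/2 ok
(1,1)2 2/4 ok
(1,2)1 1/5 unhappy
(1,3)2 3/5 ok
(1,4)2 4/5 ok
(1,5)2 3/6 ok
(1,6)1 1/3 unhappy
(2,1)2 1/4 unhappy
(2,3)2 4/6 ok
(2,4)2 6/6 ok
(2,6)1 1/4 unhappy
(3,1)1 1/2 ok
(3,2)1 1/4 unhappy
(3,4)2 4/5 ok
(3,5)2 3/5 ok
(3,6)2 1/3 unhappy
(4,3)2 1/3 unhappy
(4,5)1 0/4 unhappy
(5,0)1 0/3 unhappy
(5,1)2 2/3 ok
(5,3)1 1/2 ok
(5,6)2 1/2 ok
(6,0)2 2/3 ok
(6,1)2 2/3 ok
(6,4)1 1/1 ok
(6,6)2 1/1 ok
Unsatisfied: (0,1), (0,4), (1,2), (1,6), (2,1), (2,6), (3,2), (3,6), (4,3), (4,5), (5,0) — 11 in total.

11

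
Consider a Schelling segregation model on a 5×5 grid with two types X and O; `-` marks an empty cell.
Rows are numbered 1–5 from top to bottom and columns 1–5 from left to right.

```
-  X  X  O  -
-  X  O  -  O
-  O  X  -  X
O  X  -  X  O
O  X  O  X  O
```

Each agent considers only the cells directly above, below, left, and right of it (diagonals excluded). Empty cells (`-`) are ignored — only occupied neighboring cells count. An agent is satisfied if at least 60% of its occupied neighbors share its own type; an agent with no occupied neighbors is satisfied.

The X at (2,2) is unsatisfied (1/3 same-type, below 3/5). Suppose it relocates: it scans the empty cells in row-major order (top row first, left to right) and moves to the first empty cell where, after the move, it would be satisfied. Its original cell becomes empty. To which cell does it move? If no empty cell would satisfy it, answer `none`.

(1,1)

Vacating (2,2). Empty cells in order:
  (1,1): 1/1 same-type → satisfied — stop here.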